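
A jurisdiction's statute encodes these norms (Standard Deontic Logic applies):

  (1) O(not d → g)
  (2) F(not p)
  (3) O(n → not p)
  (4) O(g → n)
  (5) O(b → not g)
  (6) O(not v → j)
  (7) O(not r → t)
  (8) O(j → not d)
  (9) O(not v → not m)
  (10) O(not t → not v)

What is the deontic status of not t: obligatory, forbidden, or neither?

Forbidden

Premise 2 is F(not p), i.e. O(p).
Premise 3, O(n → not p), contraposes to O(p → not n); with O(p) we get O(not n).
Premise 4, O(g → n), contraposes to O(not n → not g); with O(not n) we get O(not g).
Premise 1 is O(not d → g); contrapositively O(not g → d). Since O(not g) holds, K gives O(d).
Premise 8, O(j → not d), contraposes to O(d → not j); with O(d) we get O(not j).
The contrapositive of premise 6 (O(not v → j)) is O(not j → v), and O(not j) is already established, so O(v).
Premise 10, O(not t → not v), contraposes to O(v → t); with O(v) we get O(t).
Premises 5, 7, 9 do not contribute to this derivation.
Thus O(t), which is F(not t): not t is forbidden.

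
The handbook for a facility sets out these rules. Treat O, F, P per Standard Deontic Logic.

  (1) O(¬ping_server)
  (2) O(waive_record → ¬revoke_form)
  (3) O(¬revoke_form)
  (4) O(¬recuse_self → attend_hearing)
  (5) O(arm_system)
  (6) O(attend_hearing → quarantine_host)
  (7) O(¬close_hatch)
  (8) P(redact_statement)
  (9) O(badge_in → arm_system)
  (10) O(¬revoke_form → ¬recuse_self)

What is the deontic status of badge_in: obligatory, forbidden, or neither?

Premise 9 is O(badge_in → arm_system); even if O(arm_system) held, inferring O(badge_in) would be affirming the consequent — invalid.
No premise or chain of K-axiom applications forces O(badge_in), and none forces O(¬badge_in). So badge_in is neither obligatory nor forbidden under these norms.

Neither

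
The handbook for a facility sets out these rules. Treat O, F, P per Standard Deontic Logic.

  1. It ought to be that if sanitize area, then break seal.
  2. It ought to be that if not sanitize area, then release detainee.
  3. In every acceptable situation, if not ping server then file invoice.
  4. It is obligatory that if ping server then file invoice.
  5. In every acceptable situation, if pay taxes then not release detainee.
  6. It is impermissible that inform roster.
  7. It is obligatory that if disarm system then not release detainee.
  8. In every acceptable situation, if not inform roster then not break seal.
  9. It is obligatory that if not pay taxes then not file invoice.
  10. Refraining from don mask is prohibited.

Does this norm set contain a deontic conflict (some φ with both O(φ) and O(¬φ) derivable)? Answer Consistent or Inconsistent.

Premises 3 and 4 are O(¬ping_server → file_invoice) and O(ping_server → file_invoice); every ideal world satisfies ¬ping_server or ping_server, so in either case file_invoice holds — hence O(file_invoice).
Premise 9 is O(¬pay_taxes → ¬file_invoice); contrapositively O(file_invoice → pay_taxes). Since O(file_invoice) holds, K gives O(pay_taxes).
Premise 5 is O(pay_taxes → ¬release_detainee); since O(pay_taxes), deontic closure gives O(¬release_detainee).
Premise 2, O(¬sanitize_area → release_detainee), contraposes to O(¬release_detainee → sanitize_area); with O(¬release_detainee) we get O(sanitize_area).
From O(sanitize_area) and premise 1, O(sanitize_area → break_seal), we obtain O(break_seal).
Premise 8, O(¬inform_roster → ¬break_seal), contraposes to O(break_seal → inform_roster); with O(break_seal) we get O(inform_roster).
But premise 6, F(inform_roster), means O(¬inform_roster).
We now have both O(inform_roster) and O(¬inform_roster) — inform_roster is simultaneously obligatory and forbidden, violating the D-axiom.

Inconsistent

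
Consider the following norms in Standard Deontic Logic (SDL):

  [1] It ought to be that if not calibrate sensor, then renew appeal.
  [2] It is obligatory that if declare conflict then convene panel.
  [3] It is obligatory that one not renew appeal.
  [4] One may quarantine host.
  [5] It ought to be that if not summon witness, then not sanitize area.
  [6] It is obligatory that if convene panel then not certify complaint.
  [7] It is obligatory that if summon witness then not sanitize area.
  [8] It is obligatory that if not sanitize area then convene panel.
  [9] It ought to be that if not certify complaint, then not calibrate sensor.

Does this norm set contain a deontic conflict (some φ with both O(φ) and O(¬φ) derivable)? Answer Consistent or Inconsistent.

Premises 5 and 7 cover both cases: O(¬summon_witness → ¬sanitize_area) and O(summon_witness → ¬sanitize_area). Since ¬summon_witness ∨ summon_witness is a tautology, O(¬sanitize_area) follows.
From O(¬sanitize_area) and premise 8, O(¬sanitize_area → convene_panel), we obtain O(convene_panel).
From O(convene_panel) and premise 6, O(convene_panel → ¬certify_complaint), we obtain O(¬certify_complaint).
Applying K to premise 9 (O(¬certify_complaint → ¬calibrate_sensor)) and O(¬certify_complaint) yields O(¬calibrate_sensor).
From O(¬calibrate_sensor) and premise 1, O(¬calibrate_sensor → renew_appeal), we obtain O(renew_appeal).
Yet premise 3 states O(¬renew_appeal).
We now have both O(renew_appeal) and O(¬renew_appeal) — renew_appeal is simultaneously obligatory and forbidden, violating the D-axiom.

Inconsistent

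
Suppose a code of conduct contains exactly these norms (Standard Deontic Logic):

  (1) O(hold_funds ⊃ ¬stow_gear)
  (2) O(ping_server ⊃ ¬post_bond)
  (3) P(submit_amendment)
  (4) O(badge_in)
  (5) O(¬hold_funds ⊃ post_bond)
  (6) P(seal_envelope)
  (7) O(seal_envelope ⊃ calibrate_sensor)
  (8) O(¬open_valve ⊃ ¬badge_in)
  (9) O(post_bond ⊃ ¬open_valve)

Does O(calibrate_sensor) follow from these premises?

No

Premise 7 is O(seal_envelope ⊃ calibrate_sensor), but O(seal_envelope) is not derivable from the premises (the permission P(seal_envelope) asserts only ¬O(¬seal_envelope), not O(seal_envelope)), so it does not yield O(calibrate_sensor).
No other premise forces O(calibrate_sensor). An ideal world satisfying every premise can still have calibrate_sensor false, so O(calibrate_sensor) is not derivable.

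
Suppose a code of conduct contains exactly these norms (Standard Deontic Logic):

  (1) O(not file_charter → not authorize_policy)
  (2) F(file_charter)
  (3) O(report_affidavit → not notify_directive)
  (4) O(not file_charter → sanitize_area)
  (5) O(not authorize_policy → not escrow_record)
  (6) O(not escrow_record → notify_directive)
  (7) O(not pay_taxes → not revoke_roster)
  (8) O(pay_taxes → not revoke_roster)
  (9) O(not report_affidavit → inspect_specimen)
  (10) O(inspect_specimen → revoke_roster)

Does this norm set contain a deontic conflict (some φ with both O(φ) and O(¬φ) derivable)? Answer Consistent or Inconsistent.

Inconsistent

By case analysis on pay_taxes: premise 8 gives O(pay_taxes → not revoke_roster) and premise 7 gives O(not pay_taxes → not revoke_roster), so O(not revoke_roster) either way.
Premise 10 is O(inspect_specimen → revoke_roster); contrapositively O(not revoke_roster → not inspect_specimen). Since O(not revoke_roster) holds, K gives O(not inspect_specimen).
The contrapositive of premise 9 (O(not report_affidavit → inspect_specimen)) is O(not inspect_specimen → report_affidavit), and O(not inspect_specimen) is already established, so O(report_affidavit).
From O(report_affidavit) and premise 3, O(report_affidavit → not notify_directive), we obtain O(not notify_directive).
Premise 6, O(not escrow_record → notify_directive), contraposes to O(not notify_directive → escrow_record); with O(not notify_directive) we get O(escrow_record).
The contrapositive of premise 5 (O(not authorize_policy → not escrow_record)) is O(escrow_record → authorize_policy), and O(escrow_record) is already established, so O(authorize_policy).
The contrapositive of premise 1 (O(not file_charter → not authorize_policy)) is O(authorize_policy → file_charter), and O(authorize_policy) is already established, so O(file_charter).
However, F(file_charter) at premise 2 amounts to O(not file_charter).
We now have both O(file_charter) and O(not file_charter) — file_charter is simultaneously obligatory and forbidden, violating the D-axiom.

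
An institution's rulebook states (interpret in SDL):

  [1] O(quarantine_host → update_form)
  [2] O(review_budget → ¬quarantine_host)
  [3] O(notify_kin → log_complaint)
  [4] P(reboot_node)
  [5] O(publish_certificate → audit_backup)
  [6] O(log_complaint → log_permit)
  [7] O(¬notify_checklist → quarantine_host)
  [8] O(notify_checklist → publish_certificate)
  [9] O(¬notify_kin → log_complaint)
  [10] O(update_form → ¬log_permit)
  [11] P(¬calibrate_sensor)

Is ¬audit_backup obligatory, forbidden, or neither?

Forbidden

Premises 9 and 3 cover both cases: O(¬notify_kin → log_complaint) and O(notify_kin → log_complaint). Since ¬notify_kin ∨ notify_kin is a tautology, O(log_complaint) follows.
From O(log_complaint) and premise 6, O(log_complaint → log_permit), we obtain O(log_permit).
Premise 10, O(update_form → ¬log_permit), contraposes to O(log_permit → ¬update_form); with O(log_permit) we get O(¬update_form).
The contrapositive of premise 1 (O(quarantine_host → update_form)) is O(¬update_form → ¬quarantine_host), and O(¬update_form) is already established, so O(¬quarantine_host).
Premise 7, O(¬notify_checklist → quarantine_host), contraposes to O(¬quarantine_host → notify_checklist); with O(¬quarantine_host) we get O(notify_checklist).
Applying K to premise 8 (O(notify_checklist → publish_certificate)) and O(notify_checklist) yields O(publish_certificate).
Premise 5 is O(publish_certificate → audit_backup); since O(publish_certificate), deontic closure gives O(audit_backup).
Premises 2, 4, 11 do not contribute to this derivation.
Thus O(audit_backup), which is F(¬audit_backup): ¬audit_backup is forbidden.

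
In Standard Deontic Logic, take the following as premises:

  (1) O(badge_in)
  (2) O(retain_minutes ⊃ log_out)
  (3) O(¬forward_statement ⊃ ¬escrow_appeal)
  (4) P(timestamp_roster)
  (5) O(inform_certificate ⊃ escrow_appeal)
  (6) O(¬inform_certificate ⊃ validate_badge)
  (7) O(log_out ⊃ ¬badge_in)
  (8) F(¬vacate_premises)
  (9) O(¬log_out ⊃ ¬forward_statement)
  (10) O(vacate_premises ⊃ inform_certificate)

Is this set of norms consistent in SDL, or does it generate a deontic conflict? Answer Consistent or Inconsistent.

Inconsistent

F(¬vacate_premises) at premise 8 means O(vacate_premises).
Premise 10 is O(vacate_premises ⊃ inform_certificate); since O(vacate_premises), deontic closure gives O(inform_certificate).
From O(inform_certificate) and premise 5, O(inform_certificate ⊃ escrow_appeal), we obtain O(escrow_appeal).
Premise 3 is O(¬forward_statement ⊃ ¬escrow_appeal); contrapositively O(escrow_appeal ⊃ forward_statement). Since O(escrow_appeal) holds, K gives O(forward_statement).
The contrapositive of premise 9 (O(¬log_out ⊃ ¬forward_statement)) is O(forward_statement ⊃ log_out), and O(forward_statement) is already established, so O(log_out).
With premise 7, O(log_out ⊃ ¬badge_in), the K-axiom yields O(¬badge_in).
But premise 1 directly asserts O(badge_in).
We now have both O(¬badge_in) and O(badge_in) — badge_in is simultaneously obligatory and forbidden, violating the D-axiom.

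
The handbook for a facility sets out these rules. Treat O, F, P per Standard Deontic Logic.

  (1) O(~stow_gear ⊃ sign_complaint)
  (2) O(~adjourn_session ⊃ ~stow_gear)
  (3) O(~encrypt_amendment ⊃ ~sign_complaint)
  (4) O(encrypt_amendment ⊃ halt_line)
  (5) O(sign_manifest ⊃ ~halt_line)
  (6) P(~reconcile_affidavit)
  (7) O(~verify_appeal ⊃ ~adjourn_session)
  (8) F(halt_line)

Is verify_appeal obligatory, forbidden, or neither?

Premise 8 is F(halt_line), i.e. O(~halt_line).
Premise 4 is O(encrypt_amendment ⊃ halt_line); contrapositively O(~halt_line ⊃ ~encrypt_amendment). Since O(~halt_line) holds, K gives O(~encrypt_amendment).
Applying K to premise 3 (O(~encrypt_amendment ⊃ ~sign_complaint)) and O(~encrypt_amendment) yields O(~sign_complaint).
Premise 1, O(~stow_gear ⊃ sign_complaint), contraposes to O(~sign_complaint ⊃ stow_gear); with O(~sign_complaint) we get O(stow_gear).
The contrapositive of premise 2 (O(~adjourn_session ⊃ ~stow_gear)) is O(stow_gear ⊃ adjourn_session), and O(stow_gear) is already established, so O(adjourn_session).
Premise 7, O(~verify_appeal ⊃ ~adjourn_session), contraposes to O(adjourn_session ⊃ verify_appeal); with O(adjourn_session) we get O(verify_appeal).
Premises 5, 6 do not contribute to this derivation.
Hence verify_appeal is obligatory.

Obligatory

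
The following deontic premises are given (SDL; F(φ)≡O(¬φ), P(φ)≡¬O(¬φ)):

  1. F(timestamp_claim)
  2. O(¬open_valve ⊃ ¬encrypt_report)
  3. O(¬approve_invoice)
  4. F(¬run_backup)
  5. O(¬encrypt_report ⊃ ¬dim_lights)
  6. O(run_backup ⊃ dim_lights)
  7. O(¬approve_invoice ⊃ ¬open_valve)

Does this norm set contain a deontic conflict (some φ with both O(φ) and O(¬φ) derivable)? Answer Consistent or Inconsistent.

Inconsistent

F(¬run_backup) at premise 4 means O(run_backup).
From O(run_backup) and premise 6, O(run_backup ⊃ dim_lights), we obtain O(dim_lights).
Premise 5 is O(¬encrypt_report ⊃ ¬dim_lights); contrapositively O(dim_lights ⊃ encrypt_report). Since O(dim_lights) holds, K gives O(encrypt_report).
The contrapositive of premise 2 (O(¬open_valve ⊃ ¬encrypt_report)) is O(encrypt_report ⊃ open_valve), and O(encrypt_report) is already established, so O(open_valve).
Premise 7, O(¬approve_invoice ⊃ ¬open_valve), contraposes to O(open_valve ⊃ approve_invoice); with O(open_valve) we get O(approve_invoice).
Yet premise 3 states O(¬approve_invoice).
We now have both O(approve_invoice) and O(¬approve_invoice) — approve_invoice is simultaneously obligatory and forbidden, violating the D-axiom.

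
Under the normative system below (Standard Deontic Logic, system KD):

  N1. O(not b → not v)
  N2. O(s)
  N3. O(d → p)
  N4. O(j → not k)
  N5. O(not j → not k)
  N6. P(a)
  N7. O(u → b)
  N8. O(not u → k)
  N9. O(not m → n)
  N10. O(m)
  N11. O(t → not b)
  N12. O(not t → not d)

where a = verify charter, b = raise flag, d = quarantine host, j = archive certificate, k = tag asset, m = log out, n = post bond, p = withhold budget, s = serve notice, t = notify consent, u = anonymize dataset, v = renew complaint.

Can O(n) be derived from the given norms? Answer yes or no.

Premise 9 is O(not m → n), but O(not m) is not derivable from the premises, so it does not yield O(n).
No other premise forces O(n). An ideal world satisfying every premise can still have n false, so O(n) is not derivable.

No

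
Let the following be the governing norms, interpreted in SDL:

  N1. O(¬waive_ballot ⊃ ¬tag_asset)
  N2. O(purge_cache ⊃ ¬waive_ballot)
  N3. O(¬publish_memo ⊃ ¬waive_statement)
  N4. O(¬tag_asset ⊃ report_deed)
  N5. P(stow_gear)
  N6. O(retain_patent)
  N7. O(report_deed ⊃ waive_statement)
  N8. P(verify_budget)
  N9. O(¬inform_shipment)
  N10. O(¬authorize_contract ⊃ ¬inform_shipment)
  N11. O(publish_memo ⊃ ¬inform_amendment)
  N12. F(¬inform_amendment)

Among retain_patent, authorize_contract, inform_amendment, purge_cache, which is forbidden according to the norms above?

Premise 12 is F(¬inform_amendment), i.e. O(inform_amendment).
Premise 11, O(publish_memo ⊃ ¬inform_amendment), contraposes to O(inform_amendment ⊃ ¬publish_memo); with O(inform_amendment) we get O(¬publish_memo).
With premise 3, O(¬publish_memo ⊃ ¬waive_statement), the K-axiom yields O(¬waive_statement).
Premise 7 is O(report_deed ⊃ waive_statement); contrapositively O(¬waive_statement ⊃ ¬report_deed). Since O(¬waive_statement) holds, K gives O(¬report_deed).
Premise 4, O(¬tag_asset ⊃ report_deed), contraposes to O(¬report_deed ⊃ tag_asset); with O(¬report_deed) we get O(tag_asset).
Premise 1 is O(¬waive_ballot ⊃ ¬tag_asset); contrapositively O(tag_asset ⊃ waive_ballot). Since O(tag_asset) holds, K gives O(waive_ballot).
The contrapositive of premise 2 (O(purge_cache ⊃ ¬waive_ballot)) is O(waive_ballot ⊃ ¬purge_cache), and O(waive_ballot) is already established, so O(¬purge_cache).
So O(¬purge_cache) holds, i.e. purge_cache is forbidden. None of the other listed options is forbidden under the premises.

purge_cache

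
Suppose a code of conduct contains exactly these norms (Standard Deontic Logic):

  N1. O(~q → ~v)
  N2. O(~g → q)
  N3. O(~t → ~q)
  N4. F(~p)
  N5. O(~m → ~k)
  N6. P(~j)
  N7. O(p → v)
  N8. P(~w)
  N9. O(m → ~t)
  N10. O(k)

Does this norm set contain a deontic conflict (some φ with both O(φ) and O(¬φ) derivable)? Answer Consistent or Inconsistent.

Inconsistent

Premise 4 is F(~p), i.e. O(p).
With premise 7, O(p → v), the K-axiom yields O(v).
Premise 1 is O(~q → ~v); contrapositively O(v → q). Since O(v) holds, K gives O(q).
The contrapositive of premise 3 (O(~t → ~q)) is O(q → t), and O(q) is already established, so O(t).
Premise 9, O(m → ~t), contraposes to O(t → ~m); with O(t) we get O(~m).
With premise 5, O(~m → ~k), the K-axiom yields O(~k).
But premise 10 directly asserts O(k).
We now have both O(~k) and O(k) — k is simultaneously obligatory and forbidden, violating the D-axiom.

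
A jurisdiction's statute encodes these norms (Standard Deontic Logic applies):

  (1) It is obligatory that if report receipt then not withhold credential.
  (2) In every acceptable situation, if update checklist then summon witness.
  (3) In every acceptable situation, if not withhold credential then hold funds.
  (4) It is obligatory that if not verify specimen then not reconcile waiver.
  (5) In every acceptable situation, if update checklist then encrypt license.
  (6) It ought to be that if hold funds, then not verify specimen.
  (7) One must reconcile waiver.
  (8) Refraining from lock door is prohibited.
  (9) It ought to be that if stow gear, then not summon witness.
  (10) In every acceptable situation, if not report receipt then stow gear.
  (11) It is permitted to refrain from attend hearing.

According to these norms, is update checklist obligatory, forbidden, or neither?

Forbidden

From premise 7 we have O(reconcile_waiver).
The contrapositive of premise 4 (O(¬verify_specimen → ¬reconcile_waiver)) is O(reconcile_waiver → verify_specimen), and O(reconcile_waiver) is already established, so O(verify_specimen).
Premise 6, O(hold_funds → ¬verify_specimen), contraposes to O(verify_specimen → ¬hold_funds); with O(verify_specimen) we get O(¬hold_funds).
The contrapositive of premise 3 (O(¬withhold_credential → hold_funds)) is O(¬hold_funds → withhold_credential), and O(¬hold_funds) is already established, so O(withhold_credential).
Premise 1, O(report_receipt → ¬withhold_credential), contraposes to O(withhold_credential → ¬report_receipt); with O(withhold_credential) we get O(¬report_receipt).
From O(¬report_receipt) and premise 10, O(¬report_receipt → stow_gear), we obtain O(stow_gear).
Applying K to premise 9 (O(stow_gear → ¬summon_witness)) and O(stow_gear) yields O(¬summon_witness).
Premise 2 is O(update_checklist → summon_witness); contrapositively O(¬summon_witness → ¬update_checklist). Since O(¬summon_witness) holds, K gives O(¬update_checklist).
Premises 5, 8, 11 do not contribute to this derivation.
Thus O(¬update_checklist), which is F(update_checklist): update_checklist is forbidden.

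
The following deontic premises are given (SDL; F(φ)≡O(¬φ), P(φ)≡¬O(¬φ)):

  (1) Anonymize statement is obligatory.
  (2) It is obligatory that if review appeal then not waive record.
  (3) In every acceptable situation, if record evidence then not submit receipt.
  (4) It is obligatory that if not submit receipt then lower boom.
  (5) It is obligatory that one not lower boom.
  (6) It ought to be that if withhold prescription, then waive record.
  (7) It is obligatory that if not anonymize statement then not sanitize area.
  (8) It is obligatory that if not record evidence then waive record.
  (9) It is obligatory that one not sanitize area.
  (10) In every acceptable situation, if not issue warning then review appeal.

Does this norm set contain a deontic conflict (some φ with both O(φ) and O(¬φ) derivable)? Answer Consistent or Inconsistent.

Consistent

Premise 7 is O(¬anonymize_statement → ¬sanitize_area); even if O(¬sanitize_area) held, inferring O(¬anonymize_statement) would be affirming the consequent — invalid.
So O(¬anonymize_statement) is not derivable, and the apparent clash with O(anonymize_statement) does not arise.
A world satisfying every obligation exists (e.g. anonymize_statement=true, issue_warning=true, lower_boom=false, record_evidence=false, review_appeal=false, sanitize_area=false, submit_receipt=true, waive_record=true, withhold_prescription=false); no atom is both obligatory and forbidden, so the set is consistent.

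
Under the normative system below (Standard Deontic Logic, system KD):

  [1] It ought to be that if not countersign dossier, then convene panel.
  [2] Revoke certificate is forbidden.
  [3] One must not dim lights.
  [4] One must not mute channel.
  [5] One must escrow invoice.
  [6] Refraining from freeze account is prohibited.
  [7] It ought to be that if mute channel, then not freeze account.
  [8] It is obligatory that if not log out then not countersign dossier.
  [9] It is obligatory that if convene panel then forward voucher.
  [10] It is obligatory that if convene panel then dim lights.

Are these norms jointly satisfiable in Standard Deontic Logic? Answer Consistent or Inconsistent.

Premise 7 is O(mute_channel → ¬freeze_account), but O(mute_channel) is not derivable from the premises, so it does not yield O(¬freeze_account).
So O(¬freeze_account) is not derivable, and the apparent clash with O(freeze_account) does not arise.
A world satisfying every obligation exists (e.g. convene_panel=false, countersign_dossier=true, dim_lights=false, escrow_invoice=true, forward_voucher=false, freeze_account=true, log_out=true, mute_channel=false, revoke_certificate=false); no atom is both obligatory and forbidden, so the set is consistent.

Consistent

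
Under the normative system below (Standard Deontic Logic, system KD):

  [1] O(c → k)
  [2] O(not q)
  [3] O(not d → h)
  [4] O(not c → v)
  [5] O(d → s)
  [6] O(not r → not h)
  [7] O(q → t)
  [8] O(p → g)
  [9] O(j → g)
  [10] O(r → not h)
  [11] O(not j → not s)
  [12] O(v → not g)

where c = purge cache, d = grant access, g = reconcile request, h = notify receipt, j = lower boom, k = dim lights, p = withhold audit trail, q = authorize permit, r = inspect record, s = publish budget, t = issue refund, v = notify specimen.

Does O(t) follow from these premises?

No

Premise 7 is O(q → t), but O(q) is not derivable from the premises, so it does not yield O(t).
No other premise forces O(t). An ideal world satisfying every premise can still have t false, so O(t) is not derivable.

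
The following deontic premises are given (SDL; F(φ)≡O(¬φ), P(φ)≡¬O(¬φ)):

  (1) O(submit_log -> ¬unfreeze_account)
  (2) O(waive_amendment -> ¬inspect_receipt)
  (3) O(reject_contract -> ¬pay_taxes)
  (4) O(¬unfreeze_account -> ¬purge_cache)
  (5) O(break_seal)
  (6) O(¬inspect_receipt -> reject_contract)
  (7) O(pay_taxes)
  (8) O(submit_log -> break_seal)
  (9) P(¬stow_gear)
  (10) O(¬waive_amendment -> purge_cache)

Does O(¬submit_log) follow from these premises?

Premise 7 gives O(pay_taxes).
Premise 3, O(reject_contract -> ¬pay_taxes), contraposes to O(pay_taxes -> ¬reject_contract); with O(pay_taxes) we get O(¬reject_contract).
Premise 6, O(¬inspect_receipt -> reject_contract), contraposes to O(¬reject_contract -> inspect_receipt); with O(¬reject_contract) we get O(inspect_receipt).
The contrapositive of premise 2 (O(waive_amendment -> ¬inspect_receipt)) is O(inspect_receipt -> ¬waive_amendment), and O(inspect_receipt) is already established, so O(¬waive_amendment).
With premise 10, O(¬waive_amendment -> purge_cache), the K-axiom yields O(purge_cache).
The contrapositive of premise 4 (O(¬unfreeze_account -> ¬purge_cache)) is O(purge_cache -> unfreeze_account), and O(purge_cache) is already established, so O(unfreeze_account).
Premise 1 is O(submit_log -> ¬unfreeze_account); contrapositively O(unfreeze_account -> ¬submit_log). Since O(unfreeze_account) holds, K gives O(¬submit_log).
Premises 5, 8, 9 do not contribute to this derivation.
So O(¬submit_log) follows.

Yes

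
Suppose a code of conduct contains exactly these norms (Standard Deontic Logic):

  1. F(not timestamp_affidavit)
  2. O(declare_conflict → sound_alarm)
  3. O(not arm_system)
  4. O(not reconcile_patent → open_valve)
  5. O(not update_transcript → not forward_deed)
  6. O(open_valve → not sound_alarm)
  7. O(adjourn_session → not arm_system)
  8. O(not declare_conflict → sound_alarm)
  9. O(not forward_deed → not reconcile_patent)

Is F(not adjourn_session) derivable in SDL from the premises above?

Premise 7 is O(adjourn_session → not arm_system); even if O(not arm_system) held, inferring O(adjourn_session) would be affirming the consequent — invalid.
No other premise forces O(adjourn_session). An ideal world satisfying every premise can still have not adjourn_session true, so F(not adjourn_session) is not derivable.

No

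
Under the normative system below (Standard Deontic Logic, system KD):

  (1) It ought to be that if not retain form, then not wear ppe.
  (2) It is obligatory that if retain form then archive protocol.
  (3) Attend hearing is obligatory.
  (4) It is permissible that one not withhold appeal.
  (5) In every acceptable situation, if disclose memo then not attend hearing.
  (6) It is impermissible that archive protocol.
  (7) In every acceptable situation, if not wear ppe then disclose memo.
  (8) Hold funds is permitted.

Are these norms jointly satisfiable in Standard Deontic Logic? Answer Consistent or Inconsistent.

Premise 6, F(archive_protocol), is equivalent to O(¬archive_protocol).
The contrapositive of premise 2 (O(retain_form → archive_protocol)) is O(¬archive_protocol → ¬retain_form), and O(¬archive_protocol) is already established, so O(¬retain_form).
Applying K to premise 1 (O(¬retain_form → ¬wear_ppe)) and O(¬retain_form) yields O(¬wear_ppe).
Applying K to premise 7 (O(¬wear_ppe → disclose_memo)) and O(¬wear_ppe) yields O(disclose_memo).
Premise 5 is O(disclose_memo → ¬attend_hearing); since O(disclose_memo), deontic closure gives O(¬attend_hearing).
But premise 3 directly asserts O(attend_hearing).
We now have both O(¬attend_hearing) and O(attend_hearing) — attend_hearing is simultaneously obligatory and forbidden, violating the D-axiom.

Inconsistent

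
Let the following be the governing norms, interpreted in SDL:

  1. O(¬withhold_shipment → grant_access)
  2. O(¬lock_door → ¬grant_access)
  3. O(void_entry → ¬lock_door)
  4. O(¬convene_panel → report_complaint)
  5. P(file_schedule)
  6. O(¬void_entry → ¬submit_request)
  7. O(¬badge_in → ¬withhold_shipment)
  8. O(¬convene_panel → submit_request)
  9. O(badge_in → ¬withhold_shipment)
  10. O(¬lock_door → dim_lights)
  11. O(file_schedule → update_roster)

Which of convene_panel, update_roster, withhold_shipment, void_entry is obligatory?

convene_panel

Premises 9 and 7 cover both cases: O(badge_in → ¬withhold_shipment) and O(¬badge_in → ¬withhold_shipment). Since badge_in ∨ ¬badge_in is a tautology, O(¬withhold_shipment) follows.
Applying K to premise 1 (O(¬withhold_shipment → grant_access)) and O(¬withhold_shipment) yields O(grant_access).
Premise 2 is O(¬lock_door → ¬grant_access); contrapositively O(grant_access → lock_door). Since O(grant_access) holds, K gives O(lock_door).
Premise 3 is O(void_entry → ¬lock_door); contrapositively O(lock_door → ¬void_entry). Since O(lock_door) holds, K gives O(¬void_entry).
From O(¬void_entry) and premise 6, O(¬void_entry → ¬submit_request), we obtain O(¬submit_request).
The contrapositive of premise 8 (O(¬convene_panel → submit_request)) is O(¬submit_request → convene_panel), and O(¬submit_request) is already established, so O(convene_panel).
So O(convene_panel) holds — convene_panel is obligatory. None of the other listed options is made obligatory by any chain of premises.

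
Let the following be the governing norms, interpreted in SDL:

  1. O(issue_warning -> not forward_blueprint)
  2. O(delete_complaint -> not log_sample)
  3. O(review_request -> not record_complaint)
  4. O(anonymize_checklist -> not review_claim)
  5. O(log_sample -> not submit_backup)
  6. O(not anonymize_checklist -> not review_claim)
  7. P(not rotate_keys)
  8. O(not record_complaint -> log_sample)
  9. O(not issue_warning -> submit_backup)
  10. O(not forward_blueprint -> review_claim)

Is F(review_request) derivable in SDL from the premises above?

Yes

Premises 4 and 6 are O(anonymize_checklist -> not review_claim) and O(not anonymize_checklist -> not review_claim); every ideal world satisfies anonymize_checklist or not anonymize_checklist, so in either case not review_claim holds — hence O(not review_claim).
Premise 10 is O(not forward_blueprint -> review_claim); contrapositively O(not review_claim -> forward_blueprint). Since O(not review_claim) holds, K gives O(forward_blueprint).
The contrapositive of premise 1 (O(issue_warning -> not forward_blueprint)) is O(forward_blueprint -> not issue_warning), and O(forward_blueprint) is already established, so O(not issue_warning).
Applying K to premise 9 (O(not issue_warning -> submit_backup)) and O(not issue_warning) yields O(submit_backup).
The contrapositive of premise 5 (O(log_sample -> not submit_backup)) is O(submit_backup -> not log_sample), and O(submit_backup) is already established, so O(not log_sample).
Premise 8, O(not record_complaint -> log_sample), contraposes to O(not log_sample -> record_complaint); with O(not log_sample) we get O(record_complaint).
The contrapositive of premise 3 (O(review_request -> not record_complaint)) is O(record_complaint -> not review_request), and O(record_complaint) is already established, so O(not review_request).
Premises 2, 7 do not contribute to this derivation.
So O(not review_request) holds, i.e. F(review_request). The claim follows.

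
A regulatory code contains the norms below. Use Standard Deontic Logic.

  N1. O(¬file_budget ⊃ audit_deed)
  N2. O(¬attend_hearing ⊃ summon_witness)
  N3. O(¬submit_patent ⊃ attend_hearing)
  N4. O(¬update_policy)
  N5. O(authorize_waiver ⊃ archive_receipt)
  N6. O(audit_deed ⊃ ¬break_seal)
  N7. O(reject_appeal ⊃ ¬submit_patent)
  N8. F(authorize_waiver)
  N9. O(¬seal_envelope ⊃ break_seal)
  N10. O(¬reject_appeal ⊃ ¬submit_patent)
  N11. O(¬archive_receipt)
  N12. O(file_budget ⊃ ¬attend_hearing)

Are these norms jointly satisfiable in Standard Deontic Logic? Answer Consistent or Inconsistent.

Consistent

Premise 5 is O(authorize_waiver ⊃ archive_receipt), but O(authorize_waiver) is not derivable from the premises, so it does not yield O(archive_receipt).
So O(archive_receipt) is not derivable, and the apparent clash with O(¬archive_receipt) does not arise.
A world satisfying every obligation exists (e.g. archive_receipt=false, attend_hearing=true, audit_deed=true, authorize_waiver=false, break_seal=false, file_budget=false, reject_appeal=false, seal_envelope=true, submit_patent=false, summon_witness=false, update_policy=false); no atom is both obligatory and forbidden, so the set is consistent.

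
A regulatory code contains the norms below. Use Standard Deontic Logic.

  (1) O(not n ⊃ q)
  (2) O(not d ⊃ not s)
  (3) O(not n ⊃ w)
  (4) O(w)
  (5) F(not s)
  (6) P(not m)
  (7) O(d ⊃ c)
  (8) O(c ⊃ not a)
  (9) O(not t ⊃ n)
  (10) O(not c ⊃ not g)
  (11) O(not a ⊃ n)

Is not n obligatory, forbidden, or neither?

F(not s) at premise 5 means O(s).
Premise 2 is O(not d ⊃ not s); contrapositively O(s ⊃ d). Since O(s) holds, K gives O(d).
With premise 7, O(d ⊃ c), the K-axiom yields O(c).
Premise 8 is O(c ⊃ not a); since O(c), deontic closure gives O(not a).
Premise 11 is O(not a ⊃ n); since O(not a), deontic closure gives O(n).
Premises 1, 3, 4, 6, 9, 10 do not contribute to this derivation.
Thus O(n), which is F(not n): not n is forbidden.

Forbidden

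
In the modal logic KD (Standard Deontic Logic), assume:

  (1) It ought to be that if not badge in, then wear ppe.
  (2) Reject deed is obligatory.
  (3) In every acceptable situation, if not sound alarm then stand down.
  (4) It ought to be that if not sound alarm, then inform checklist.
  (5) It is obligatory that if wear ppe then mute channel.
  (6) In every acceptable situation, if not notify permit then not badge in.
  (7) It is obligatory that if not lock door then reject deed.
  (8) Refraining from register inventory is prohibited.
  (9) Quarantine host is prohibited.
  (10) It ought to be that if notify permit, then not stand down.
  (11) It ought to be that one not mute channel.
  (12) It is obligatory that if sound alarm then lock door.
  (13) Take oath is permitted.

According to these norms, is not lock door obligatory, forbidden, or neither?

Forbidden

From premise 11 we have O(¬mute_channel).
Premise 5 is O(wear_ppe → mute_channel); contrapositively O(¬mute_channel → ¬wear_ppe). Since O(¬mute_channel) holds, K gives O(¬wear_ppe).
Premise 1 is O(¬badge_in → wear_ppe); contrapositively O(¬wear_ppe → badge_in). Since O(¬wear_ppe) holds, K gives O(badge_in).
Premise 6 is O(¬notify_permit → ¬badge_in); contrapositively O(badge_in → notify_permit). Since O(badge_in) holds, K gives O(notify_permit).
Applying K to premise 10 (O(notify_permit → ¬stand_down)) and O(notify_permit) yields O(¬stand_down).
The contrapositive of premise 3 (O(¬sound_alarm → stand_down)) is O(¬stand_down → sound_alarm), and O(¬stand_down) is already established, so O(sound_alarm).
From O(sound_alarm) and premise 12, O(sound_alarm → lock_door), we obtain O(lock_door).
Premises 2, 4, 7, 8, 9, 13 do not contribute to this derivation.
Thus O(lock_door), which is F(¬lock_door): ¬lock_door is forbidden.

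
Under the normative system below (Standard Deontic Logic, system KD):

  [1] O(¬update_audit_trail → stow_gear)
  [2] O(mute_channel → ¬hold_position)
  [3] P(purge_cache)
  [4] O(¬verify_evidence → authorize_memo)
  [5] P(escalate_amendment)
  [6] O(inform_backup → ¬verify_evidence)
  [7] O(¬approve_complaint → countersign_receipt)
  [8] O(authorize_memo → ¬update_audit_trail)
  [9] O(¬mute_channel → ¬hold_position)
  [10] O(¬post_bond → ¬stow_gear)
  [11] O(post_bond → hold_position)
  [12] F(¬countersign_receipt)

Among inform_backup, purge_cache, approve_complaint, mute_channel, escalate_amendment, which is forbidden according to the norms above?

inform_backup

Premises 2 and 9 cover both cases: O(mute_channel → ¬hold_position) and O(¬mute_channel → ¬hold_position). Since mute_channel ∨ ¬mute_channel is a tautology, O(¬hold_position) follows.
Premise 11 is O(post_bond → hold_position); contrapositively O(¬hold_position → ¬post_bond). Since O(¬hold_position) holds, K gives O(¬post_bond).
Premise 10 is O(¬post_bond → ¬stow_gear); since O(¬post_bond), deontic closure gives O(¬stow_gear).
Premise 1, O(¬update_audit_trail → stow_gear), contraposes to O(¬stow_gear → update_audit_trail); with O(¬stow_gear) we get O(update_audit_trail).
Premise 8, O(authorize_memo → ¬update_audit_trail), contraposes to O(update_audit_trail → ¬authorize_memo); with O(update_audit_trail) we get O(¬authorize_memo).
Premise 4, O(¬verify_evidence → authorize_memo), contraposes to O(¬authorize_memo → verify_evidence); with O(¬authorize_memo) we get O(verify_evidence).
The contrapositive of premise 6 (O(inform_backup → ¬verify_evidence)) is O(verify_evidence → ¬inform_backup), and O(verify_evidence) is already established, so O(¬inform_backup).
So O(¬inform_backup) holds, i.e. inform_backup is forbidden. None of the other listed options is forbidden under the premises.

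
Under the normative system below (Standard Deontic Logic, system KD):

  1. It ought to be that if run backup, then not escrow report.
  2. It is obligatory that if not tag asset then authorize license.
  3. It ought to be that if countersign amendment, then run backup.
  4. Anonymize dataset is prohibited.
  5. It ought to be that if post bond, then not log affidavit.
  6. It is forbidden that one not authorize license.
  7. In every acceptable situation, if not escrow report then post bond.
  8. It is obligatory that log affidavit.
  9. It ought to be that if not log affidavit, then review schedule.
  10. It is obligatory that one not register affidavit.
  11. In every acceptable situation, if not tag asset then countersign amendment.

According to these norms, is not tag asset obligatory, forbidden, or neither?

From premise 8 we have O(log_affidavit).
Premise 5 is O(post_bond → ¬log_affidavit); contrapositively O(log_affidavit → ¬post_bond). Since O(log_affidavit) holds, K gives O(¬post_bond).
Premise 7 is O(¬escrow_report → post_bond); contrapositively O(¬post_bond → escrow_report). Since O(¬post_bond) holds, K gives O(escrow_report).
Premise 1, O(run_backup → ¬escrow_report), contraposes to O(escrow_report → ¬run_backup); with O(escrow_report) we get O(¬run_backup).
Premise 3 is O(countersign_amendment → run_backup); contrapositively O(¬run_backup → ¬countersign_amendment). Since O(¬run_backup) holds, K gives O(¬countersign_amendment).
Premise 11, O(¬tag_asset → countersign_amendment), contraposes to O(¬countersign_amendment → tag_asset); with O(¬countersign_amendment) we get O(tag_asset).
Premises 2, 4, 6, 9, 10 do not contribute to this derivation.
Thus O(tag_asset), which is F(¬tag_asset): ¬tag_asset is forbidden.

Forbidden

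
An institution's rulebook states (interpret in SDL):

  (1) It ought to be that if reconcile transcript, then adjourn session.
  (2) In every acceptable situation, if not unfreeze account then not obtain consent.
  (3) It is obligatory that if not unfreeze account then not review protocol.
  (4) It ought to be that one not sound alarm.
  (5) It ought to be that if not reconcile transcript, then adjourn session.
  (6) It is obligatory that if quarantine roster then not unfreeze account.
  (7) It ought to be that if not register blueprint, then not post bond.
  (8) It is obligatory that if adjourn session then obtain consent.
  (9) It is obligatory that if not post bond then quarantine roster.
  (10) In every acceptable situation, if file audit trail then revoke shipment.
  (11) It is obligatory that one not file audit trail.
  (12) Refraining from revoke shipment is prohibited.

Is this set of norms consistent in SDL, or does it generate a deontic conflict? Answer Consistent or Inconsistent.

Premise 10 is O(file_audit_trail → revoke_shipment); even if O(revoke_shipment) held, inferring O(file_audit_trail) would be affirming the consequent — invalid.
So O(file_audit_trail) is not derivable, and the apparent clash with O(¬file_audit_trail) does not arise.
A world satisfying every obligation exists (e.g. adjourn_session=true, file_audit_trail=false, obtain_consent=true, post_bond=true, quarantine_roster=false, reconcile_transcript=false, register_blueprint=true, review_protocol=false, revoke_shipment=true, sound_alarm=false, unfreeze_account=true); no atom is both obligatory and forbidden, so the set is consistent.

Consistent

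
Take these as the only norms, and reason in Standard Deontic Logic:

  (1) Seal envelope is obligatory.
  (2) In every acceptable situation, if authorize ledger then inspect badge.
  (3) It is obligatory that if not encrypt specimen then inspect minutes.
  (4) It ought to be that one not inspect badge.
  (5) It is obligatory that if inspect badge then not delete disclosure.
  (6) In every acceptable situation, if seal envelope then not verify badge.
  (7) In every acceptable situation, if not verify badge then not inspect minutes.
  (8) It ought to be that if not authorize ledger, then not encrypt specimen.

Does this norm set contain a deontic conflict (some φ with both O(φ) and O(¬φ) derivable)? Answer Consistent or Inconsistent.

From premise 4 we have O(¬inspect_badge).
Premise 2 is O(authorize_ledger → inspect_badge); contrapositively O(¬inspect_badge → ¬authorize_ledger). Since O(¬inspect_badge) holds, K gives O(¬authorize_ledger).
With premise 8, O(¬authorize_ledger → ¬encrypt_specimen), the K-axiom yields O(¬encrypt_specimen).
Applying K to premise 3 (O(¬encrypt_specimen → inspect_minutes)) and O(¬encrypt_specimen) yields O(inspect_minutes).
Premise 7 is O(¬verify_badge → ¬inspect_minutes); contrapositively O(inspect_minutes → verify_badge). Since O(inspect_minutes) holds, K gives O(verify_badge).
Premise 6, O(seal_envelope → ¬verify_badge), contraposes to O(verify_badge → ¬seal_envelope); with O(verify_badge) we get O(¬seal_envelope).
Yet premise 1 states O(seal_envelope).
We now have both O(¬seal_envelope) and O(seal_envelope) — seal_envelope is simultaneously obligatory and forbidden, violating the D-axiom.

Inconsistent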